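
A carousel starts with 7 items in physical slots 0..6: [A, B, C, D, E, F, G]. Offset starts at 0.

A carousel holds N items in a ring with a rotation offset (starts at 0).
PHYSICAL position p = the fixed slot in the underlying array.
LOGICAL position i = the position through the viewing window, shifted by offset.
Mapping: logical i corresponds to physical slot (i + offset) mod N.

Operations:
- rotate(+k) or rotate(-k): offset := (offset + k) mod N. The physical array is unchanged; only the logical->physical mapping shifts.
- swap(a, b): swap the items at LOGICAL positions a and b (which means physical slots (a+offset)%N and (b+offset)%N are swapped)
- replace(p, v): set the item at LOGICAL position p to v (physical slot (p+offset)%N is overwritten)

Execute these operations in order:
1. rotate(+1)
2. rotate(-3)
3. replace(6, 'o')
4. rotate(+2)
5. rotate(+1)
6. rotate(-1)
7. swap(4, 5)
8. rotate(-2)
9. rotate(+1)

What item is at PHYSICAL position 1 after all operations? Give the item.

After op 1 (rotate(+1)): offset=1, physical=[A,B,C,D,E,F,G], logical=[B,C,D,E,F,G,A]
After op 2 (rotate(-3)): offset=5, physical=[A,B,C,D,E,F,G], logical=[F,G,A,B,C,D,E]
After op 3 (replace(6, 'o')): offset=5, physical=[A,B,C,D,o,F,G], logical=[F,G,A,B,C,D,o]
After op 4 (rotate(+2)): offset=0, physical=[A,B,C,D,o,F,G], logical=[A,B,C,D,o,F,G]
After op 5 (rotate(+1)): offset=1, physical=[A,B,C,D,o,F,G], logical=[B,C,D,o,F,G,A]
After op 6 (rotate(-1)): offset=0, physical=[A,B,C,D,o,F,G], logical=[A,B,C,D,o,F,G]
After op 7 (swap(4, 5)): offset=0, physical=[A,B,C,D,F,o,G], logical=[A,B,C,D,F,o,G]
After op 8 (rotate(-2)): offset=5, physical=[A,B,C,D,F,o,G], logical=[o,G,A,B,C,D,F]
After op 9 (rotate(+1)): offset=6, physical=[A,B,C,D,F,o,G], logical=[G,A,B,C,D,F,o]

Answer: B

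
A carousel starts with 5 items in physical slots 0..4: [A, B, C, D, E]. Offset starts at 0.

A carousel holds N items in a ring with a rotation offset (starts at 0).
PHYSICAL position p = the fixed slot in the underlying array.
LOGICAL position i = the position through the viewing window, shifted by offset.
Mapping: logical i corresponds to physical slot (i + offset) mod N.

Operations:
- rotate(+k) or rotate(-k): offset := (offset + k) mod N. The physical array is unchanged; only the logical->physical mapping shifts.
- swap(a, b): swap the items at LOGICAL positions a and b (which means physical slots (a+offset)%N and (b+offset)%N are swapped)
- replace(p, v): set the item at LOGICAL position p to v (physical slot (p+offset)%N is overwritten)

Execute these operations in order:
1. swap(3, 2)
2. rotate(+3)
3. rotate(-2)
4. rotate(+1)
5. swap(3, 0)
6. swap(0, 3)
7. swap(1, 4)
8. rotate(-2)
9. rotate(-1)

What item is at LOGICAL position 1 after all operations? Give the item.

Answer: A

Derivation:
After op 1 (swap(3, 2)): offset=0, physical=[A,B,D,C,E], logical=[A,B,D,C,E]
After op 2 (rotate(+3)): offset=3, physical=[A,B,D,C,E], logical=[C,E,A,B,D]
After op 3 (rotate(-2)): offset=1, physical=[A,B,D,C,E], logical=[B,D,C,E,A]
After op 4 (rotate(+1)): offset=2, physical=[A,B,D,C,E], logical=[D,C,E,A,B]
After op 5 (swap(3, 0)): offset=2, physical=[D,B,A,C,E], logical=[A,C,E,D,B]
After op 6 (swap(0, 3)): offset=2, physical=[A,B,D,C,E], logical=[D,C,E,A,B]
After op 7 (swap(1, 4)): offset=2, physical=[A,C,D,B,E], logical=[D,B,E,A,C]
After op 8 (rotate(-2)): offset=0, physical=[A,C,D,B,E], logical=[A,C,D,B,E]
After op 9 (rotate(-1)): offset=4, physical=[A,C,D,B,E], logical=[E,A,C,D,B]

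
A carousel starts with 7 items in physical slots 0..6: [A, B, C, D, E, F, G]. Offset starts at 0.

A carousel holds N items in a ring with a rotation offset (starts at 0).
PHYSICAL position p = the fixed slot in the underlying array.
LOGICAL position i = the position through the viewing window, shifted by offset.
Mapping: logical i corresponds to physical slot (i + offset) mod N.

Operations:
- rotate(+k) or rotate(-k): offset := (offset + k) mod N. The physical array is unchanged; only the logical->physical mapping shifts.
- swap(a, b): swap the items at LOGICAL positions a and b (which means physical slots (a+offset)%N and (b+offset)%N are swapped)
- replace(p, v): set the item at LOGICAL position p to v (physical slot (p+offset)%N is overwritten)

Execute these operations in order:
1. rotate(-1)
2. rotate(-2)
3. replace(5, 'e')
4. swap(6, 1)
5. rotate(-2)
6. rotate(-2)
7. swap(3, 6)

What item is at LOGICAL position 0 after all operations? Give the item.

After op 1 (rotate(-1)): offset=6, physical=[A,B,C,D,E,F,G], logical=[G,A,B,C,D,E,F]
After op 2 (rotate(-2)): offset=4, physical=[A,B,C,D,E,F,G], logical=[E,F,G,A,B,C,D]
After op 3 (replace(5, 'e')): offset=4, physical=[A,B,e,D,E,F,G], logical=[E,F,G,A,B,e,D]
After op 4 (swap(6, 1)): offset=4, physical=[A,B,e,F,E,D,G], logical=[E,D,G,A,B,e,F]
After op 5 (rotate(-2)): offset=2, physical=[A,B,e,F,E,D,G], logical=[e,F,E,D,G,A,B]
After op 6 (rotate(-2)): offset=0, physical=[A,B,e,F,E,D,G], logical=[A,B,e,F,E,D,G]
After op 7 (swap(3, 6)): offset=0, physical=[A,B,e,G,E,D,F], logical=[A,B,e,G,E,D,F]

Answer: A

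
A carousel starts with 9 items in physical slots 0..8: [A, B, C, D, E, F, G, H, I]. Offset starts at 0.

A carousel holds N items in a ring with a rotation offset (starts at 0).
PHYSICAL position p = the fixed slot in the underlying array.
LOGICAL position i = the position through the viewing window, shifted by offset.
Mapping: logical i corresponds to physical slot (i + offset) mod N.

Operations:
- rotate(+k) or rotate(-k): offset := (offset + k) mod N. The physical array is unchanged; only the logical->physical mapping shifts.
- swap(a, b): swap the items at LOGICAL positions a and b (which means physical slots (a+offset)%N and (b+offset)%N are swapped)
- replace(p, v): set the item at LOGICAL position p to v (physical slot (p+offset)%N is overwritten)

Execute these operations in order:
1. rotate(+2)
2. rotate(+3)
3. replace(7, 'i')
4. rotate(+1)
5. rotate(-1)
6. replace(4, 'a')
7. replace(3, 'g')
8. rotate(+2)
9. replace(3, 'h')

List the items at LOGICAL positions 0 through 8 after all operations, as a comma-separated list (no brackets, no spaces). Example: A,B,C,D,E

Answer: H,g,a,h,C,i,E,F,G

Derivation:
After op 1 (rotate(+2)): offset=2, physical=[A,B,C,D,E,F,G,H,I], logical=[C,D,E,F,G,H,I,A,B]
After op 2 (rotate(+3)): offset=5, physical=[A,B,C,D,E,F,G,H,I], logical=[F,G,H,I,A,B,C,D,E]
After op 3 (replace(7, 'i')): offset=5, physical=[A,B,C,i,E,F,G,H,I], logical=[F,G,H,I,A,B,C,i,E]
After op 4 (rotate(+1)): offset=6, physical=[A,B,C,i,E,F,G,H,I], logical=[G,H,I,A,B,C,i,E,F]
After op 5 (rotate(-1)): offset=5, physical=[A,B,C,i,E,F,G,H,I], logical=[F,G,H,I,A,B,C,i,E]
After op 6 (replace(4, 'a')): offset=5, physical=[a,B,C,i,E,F,G,H,I], logical=[F,G,H,I,a,B,C,i,E]
After op 7 (replace(3, 'g')): offset=5, physical=[a,B,C,i,E,F,G,H,g], logical=[F,G,H,g,a,B,C,i,E]
After op 8 (rotate(+2)): offset=7, physical=[a,B,C,i,E,F,G,H,g], logical=[H,g,a,B,C,i,E,F,G]
After op 9 (replace(3, 'h')): offset=7, physical=[a,h,C,i,E,F,G,H,g], logical=[H,g,a,h,C,i,E,F,G]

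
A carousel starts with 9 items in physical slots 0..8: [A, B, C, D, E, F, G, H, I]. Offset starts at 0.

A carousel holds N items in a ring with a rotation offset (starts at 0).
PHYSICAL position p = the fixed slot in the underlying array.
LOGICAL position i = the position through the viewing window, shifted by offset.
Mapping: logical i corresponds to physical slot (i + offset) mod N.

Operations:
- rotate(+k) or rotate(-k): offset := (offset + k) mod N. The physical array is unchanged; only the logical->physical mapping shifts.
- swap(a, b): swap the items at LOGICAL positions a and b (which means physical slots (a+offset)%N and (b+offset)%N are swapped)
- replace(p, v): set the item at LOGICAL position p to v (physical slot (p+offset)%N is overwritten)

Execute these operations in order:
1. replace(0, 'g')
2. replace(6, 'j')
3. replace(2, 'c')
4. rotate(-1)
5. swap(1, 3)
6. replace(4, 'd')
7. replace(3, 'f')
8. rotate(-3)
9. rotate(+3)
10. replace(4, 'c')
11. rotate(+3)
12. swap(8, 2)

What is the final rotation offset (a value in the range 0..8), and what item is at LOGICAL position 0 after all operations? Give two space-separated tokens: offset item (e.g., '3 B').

Answer: 2 f

Derivation:
After op 1 (replace(0, 'g')): offset=0, physical=[g,B,C,D,E,F,G,H,I], logical=[g,B,C,D,E,F,G,H,I]
After op 2 (replace(6, 'j')): offset=0, physical=[g,B,C,D,E,F,j,H,I], logical=[g,B,C,D,E,F,j,H,I]
After op 3 (replace(2, 'c')): offset=0, physical=[g,B,c,D,E,F,j,H,I], logical=[g,B,c,D,E,F,j,H,I]
After op 4 (rotate(-1)): offset=8, physical=[g,B,c,D,E,F,j,H,I], logical=[I,g,B,c,D,E,F,j,H]
After op 5 (swap(1, 3)): offset=8, physical=[c,B,g,D,E,F,j,H,I], logical=[I,c,B,g,D,E,F,j,H]
After op 6 (replace(4, 'd')): offset=8, physical=[c,B,g,d,E,F,j,H,I], logical=[I,c,B,g,d,E,F,j,H]
After op 7 (replace(3, 'f')): offset=8, physical=[c,B,f,d,E,F,j,H,I], logical=[I,c,B,f,d,E,F,j,H]
After op 8 (rotate(-3)): offset=5, physical=[c,B,f,d,E,F,j,H,I], logical=[F,j,H,I,c,B,f,d,E]
After op 9 (rotate(+3)): offset=8, physical=[c,B,f,d,E,F,j,H,I], logical=[I,c,B,f,d,E,F,j,H]
After op 10 (replace(4, 'c')): offset=8, physical=[c,B,f,c,E,F,j,H,I], logical=[I,c,B,f,c,E,F,j,H]
After op 11 (rotate(+3)): offset=2, physical=[c,B,f,c,E,F,j,H,I], logical=[f,c,E,F,j,H,I,c,B]
After op 12 (swap(8, 2)): offset=2, physical=[c,E,f,c,B,F,j,H,I], logical=[f,c,B,F,j,H,I,c,E]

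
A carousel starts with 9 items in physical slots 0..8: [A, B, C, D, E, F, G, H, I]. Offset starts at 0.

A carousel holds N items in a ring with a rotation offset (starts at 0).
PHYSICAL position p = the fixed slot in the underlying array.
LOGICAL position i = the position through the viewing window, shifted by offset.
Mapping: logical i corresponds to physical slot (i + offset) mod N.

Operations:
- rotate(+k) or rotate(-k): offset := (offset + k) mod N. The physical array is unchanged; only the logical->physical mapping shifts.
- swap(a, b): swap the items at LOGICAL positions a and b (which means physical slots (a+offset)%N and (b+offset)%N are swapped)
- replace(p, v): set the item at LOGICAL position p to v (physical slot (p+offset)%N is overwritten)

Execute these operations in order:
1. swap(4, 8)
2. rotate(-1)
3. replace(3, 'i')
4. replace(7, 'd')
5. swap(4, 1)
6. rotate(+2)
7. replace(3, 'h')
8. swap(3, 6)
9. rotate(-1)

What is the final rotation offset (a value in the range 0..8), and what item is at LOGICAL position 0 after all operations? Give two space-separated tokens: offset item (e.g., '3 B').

Answer: 0 D

Derivation:
After op 1 (swap(4, 8)): offset=0, physical=[A,B,C,D,I,F,G,H,E], logical=[A,B,C,D,I,F,G,H,E]
After op 2 (rotate(-1)): offset=8, physical=[A,B,C,D,I,F,G,H,E], logical=[E,A,B,C,D,I,F,G,H]
After op 3 (replace(3, 'i')): offset=8, physical=[A,B,i,D,I,F,G,H,E], logical=[E,A,B,i,D,I,F,G,H]
After op 4 (replace(7, 'd')): offset=8, physical=[A,B,i,D,I,F,d,H,E], logical=[E,A,B,i,D,I,F,d,H]
After op 5 (swap(4, 1)): offset=8, physical=[D,B,i,A,I,F,d,H,E], logical=[E,D,B,i,A,I,F,d,H]
After op 6 (rotate(+2)): offset=1, physical=[D,B,i,A,I,F,d,H,E], logical=[B,i,A,I,F,d,H,E,D]
After op 7 (replace(3, 'h')): offset=1, physical=[D,B,i,A,h,F,d,H,E], logical=[B,i,A,h,F,d,H,E,D]
After op 8 (swap(3, 6)): offset=1, physical=[D,B,i,A,H,F,d,h,E], logical=[B,i,A,H,F,d,h,E,D]
After op 9 (rotate(-1)): offset=0, physical=[D,B,i,A,H,F,d,h,E], logical=[D,B,i,A,H,F,d,h,E]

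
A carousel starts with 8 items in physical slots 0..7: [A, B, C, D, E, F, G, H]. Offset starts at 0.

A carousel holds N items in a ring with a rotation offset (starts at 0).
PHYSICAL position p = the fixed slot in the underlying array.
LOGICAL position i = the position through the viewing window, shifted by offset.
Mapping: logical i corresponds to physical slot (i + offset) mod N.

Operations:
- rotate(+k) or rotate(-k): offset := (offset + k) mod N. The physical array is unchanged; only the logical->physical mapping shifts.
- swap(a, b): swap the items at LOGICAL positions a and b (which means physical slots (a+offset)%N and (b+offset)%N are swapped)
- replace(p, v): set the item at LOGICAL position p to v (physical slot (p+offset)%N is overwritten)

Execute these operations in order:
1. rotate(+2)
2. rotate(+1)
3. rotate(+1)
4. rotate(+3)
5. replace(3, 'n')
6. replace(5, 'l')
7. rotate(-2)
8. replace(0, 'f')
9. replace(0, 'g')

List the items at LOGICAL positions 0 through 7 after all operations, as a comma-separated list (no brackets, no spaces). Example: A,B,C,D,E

After op 1 (rotate(+2)): offset=2, physical=[A,B,C,D,E,F,G,H], logical=[C,D,E,F,G,H,A,B]
After op 2 (rotate(+1)): offset=3, physical=[A,B,C,D,E,F,G,H], logical=[D,E,F,G,H,A,B,C]
After op 3 (rotate(+1)): offset=4, physical=[A,B,C,D,E,F,G,H], logical=[E,F,G,H,A,B,C,D]
After op 4 (rotate(+3)): offset=7, physical=[A,B,C,D,E,F,G,H], logical=[H,A,B,C,D,E,F,G]
After op 5 (replace(3, 'n')): offset=7, physical=[A,B,n,D,E,F,G,H], logical=[H,A,B,n,D,E,F,G]
After op 6 (replace(5, 'l')): offset=7, physical=[A,B,n,D,l,F,G,H], logical=[H,A,B,n,D,l,F,G]
After op 7 (rotate(-2)): offset=5, physical=[A,B,n,D,l,F,G,H], logical=[F,G,H,A,B,n,D,l]
After op 8 (replace(0, 'f')): offset=5, physical=[A,B,n,D,l,f,G,H], logical=[f,G,H,A,B,n,D,l]
After op 9 (replace(0, 'g')): offset=5, physical=[A,B,n,D,l,g,G,H], logical=[g,G,H,A,B,n,D,l]

Answer: g,G,H,A,B,n,D,l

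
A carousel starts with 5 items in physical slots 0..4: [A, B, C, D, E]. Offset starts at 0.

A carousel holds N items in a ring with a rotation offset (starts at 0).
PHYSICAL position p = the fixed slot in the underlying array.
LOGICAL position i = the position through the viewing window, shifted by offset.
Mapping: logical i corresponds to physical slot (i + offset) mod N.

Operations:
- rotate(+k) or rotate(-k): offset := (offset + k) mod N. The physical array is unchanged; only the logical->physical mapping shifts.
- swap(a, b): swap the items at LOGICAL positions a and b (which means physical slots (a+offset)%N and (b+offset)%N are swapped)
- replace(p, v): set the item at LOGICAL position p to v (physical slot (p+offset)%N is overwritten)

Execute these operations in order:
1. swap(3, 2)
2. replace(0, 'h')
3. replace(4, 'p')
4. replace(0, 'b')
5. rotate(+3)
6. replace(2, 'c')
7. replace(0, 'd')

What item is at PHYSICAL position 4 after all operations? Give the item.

Answer: p

Derivation:
After op 1 (swap(3, 2)): offset=0, physical=[A,B,D,C,E], logical=[A,B,D,C,E]
After op 2 (replace(0, 'h')): offset=0, physical=[h,B,D,C,E], logical=[h,B,D,C,E]
After op 3 (replace(4, 'p')): offset=0, physical=[h,B,D,C,p], logical=[h,B,D,C,p]
After op 4 (replace(0, 'b')): offset=0, physical=[b,B,D,C,p], logical=[b,B,D,C,p]
After op 5 (rotate(+3)): offset=3, physical=[b,B,D,C,p], logical=[C,p,b,B,D]
After op 6 (replace(2, 'c')): offset=3, physical=[c,B,D,C,p], logical=[C,p,c,B,D]
After op 7 (replace(0, 'd')): offset=3, physical=[c,B,D,d,p], logical=[d,p,c,B,D]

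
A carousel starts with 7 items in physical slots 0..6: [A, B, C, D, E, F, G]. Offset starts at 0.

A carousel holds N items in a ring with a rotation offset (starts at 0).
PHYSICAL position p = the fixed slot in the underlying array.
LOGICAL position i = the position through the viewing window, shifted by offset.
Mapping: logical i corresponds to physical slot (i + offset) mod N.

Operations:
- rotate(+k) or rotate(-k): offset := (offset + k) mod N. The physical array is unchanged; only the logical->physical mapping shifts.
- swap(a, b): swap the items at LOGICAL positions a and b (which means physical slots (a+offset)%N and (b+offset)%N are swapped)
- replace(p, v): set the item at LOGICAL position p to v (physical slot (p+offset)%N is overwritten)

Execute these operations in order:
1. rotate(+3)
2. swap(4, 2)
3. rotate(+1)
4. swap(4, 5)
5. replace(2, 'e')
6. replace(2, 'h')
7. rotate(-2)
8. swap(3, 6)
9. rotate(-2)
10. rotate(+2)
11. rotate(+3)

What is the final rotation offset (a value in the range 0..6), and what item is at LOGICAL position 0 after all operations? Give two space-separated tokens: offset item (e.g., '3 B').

Answer: 5 C

Derivation:
After op 1 (rotate(+3)): offset=3, physical=[A,B,C,D,E,F,G], logical=[D,E,F,G,A,B,C]
After op 2 (swap(4, 2)): offset=3, physical=[F,B,C,D,E,A,G], logical=[D,E,A,G,F,B,C]
After op 3 (rotate(+1)): offset=4, physical=[F,B,C,D,E,A,G], logical=[E,A,G,F,B,C,D]
After op 4 (swap(4, 5)): offset=4, physical=[F,C,B,D,E,A,G], logical=[E,A,G,F,C,B,D]
After op 5 (replace(2, 'e')): offset=4, physical=[F,C,B,D,E,A,e], logical=[E,A,e,F,C,B,D]
After op 6 (replace(2, 'h')): offset=4, physical=[F,C,B,D,E,A,h], logical=[E,A,h,F,C,B,D]
After op 7 (rotate(-2)): offset=2, physical=[F,C,B,D,E,A,h], logical=[B,D,E,A,h,F,C]
After op 8 (swap(3, 6)): offset=2, physical=[F,A,B,D,E,C,h], logical=[B,D,E,C,h,F,A]
After op 9 (rotate(-2)): offset=0, physical=[F,A,B,D,E,C,h], logical=[F,A,B,D,E,C,h]
After op 10 (rotate(+2)): offset=2, physical=[F,A,B,D,E,C,h], logical=[B,D,E,C,h,F,A]
After op 11 (rotate(+3)): offset=5, physical=[F,A,B,D,E,C,h], logical=[C,h,F,A,B,D,E]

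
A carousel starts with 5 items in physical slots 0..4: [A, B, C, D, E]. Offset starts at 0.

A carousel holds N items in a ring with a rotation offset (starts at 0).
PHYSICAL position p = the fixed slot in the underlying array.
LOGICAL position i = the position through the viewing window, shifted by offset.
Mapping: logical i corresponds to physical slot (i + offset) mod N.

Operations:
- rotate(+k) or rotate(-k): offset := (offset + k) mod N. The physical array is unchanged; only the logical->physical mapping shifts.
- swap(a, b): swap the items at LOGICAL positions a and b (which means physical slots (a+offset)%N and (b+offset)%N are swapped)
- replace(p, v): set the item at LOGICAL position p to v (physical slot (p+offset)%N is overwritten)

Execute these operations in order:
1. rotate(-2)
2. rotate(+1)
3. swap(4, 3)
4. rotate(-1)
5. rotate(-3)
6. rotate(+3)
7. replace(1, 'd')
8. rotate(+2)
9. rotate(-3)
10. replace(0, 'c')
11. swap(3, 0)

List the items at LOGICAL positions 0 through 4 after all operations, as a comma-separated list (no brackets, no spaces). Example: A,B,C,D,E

After op 1 (rotate(-2)): offset=3, physical=[A,B,C,D,E], logical=[D,E,A,B,C]
After op 2 (rotate(+1)): offset=4, physical=[A,B,C,D,E], logical=[E,A,B,C,D]
After op 3 (swap(4, 3)): offset=4, physical=[A,B,D,C,E], logical=[E,A,B,D,C]
After op 4 (rotate(-1)): offset=3, physical=[A,B,D,C,E], logical=[C,E,A,B,D]
After op 5 (rotate(-3)): offset=0, physical=[A,B,D,C,E], logical=[A,B,D,C,E]
After op 6 (rotate(+3)): offset=3, physical=[A,B,D,C,E], logical=[C,E,A,B,D]
After op 7 (replace(1, 'd')): offset=3, physical=[A,B,D,C,d], logical=[C,d,A,B,D]
After op 8 (rotate(+2)): offset=0, physical=[A,B,D,C,d], logical=[A,B,D,C,d]
After op 9 (rotate(-3)): offset=2, physical=[A,B,D,C,d], logical=[D,C,d,A,B]
After op 10 (replace(0, 'c')): offset=2, physical=[A,B,c,C,d], logical=[c,C,d,A,B]
After op 11 (swap(3, 0)): offset=2, physical=[c,B,A,C,d], logical=[A,C,d,c,B]

Answer: A,C,d,c,B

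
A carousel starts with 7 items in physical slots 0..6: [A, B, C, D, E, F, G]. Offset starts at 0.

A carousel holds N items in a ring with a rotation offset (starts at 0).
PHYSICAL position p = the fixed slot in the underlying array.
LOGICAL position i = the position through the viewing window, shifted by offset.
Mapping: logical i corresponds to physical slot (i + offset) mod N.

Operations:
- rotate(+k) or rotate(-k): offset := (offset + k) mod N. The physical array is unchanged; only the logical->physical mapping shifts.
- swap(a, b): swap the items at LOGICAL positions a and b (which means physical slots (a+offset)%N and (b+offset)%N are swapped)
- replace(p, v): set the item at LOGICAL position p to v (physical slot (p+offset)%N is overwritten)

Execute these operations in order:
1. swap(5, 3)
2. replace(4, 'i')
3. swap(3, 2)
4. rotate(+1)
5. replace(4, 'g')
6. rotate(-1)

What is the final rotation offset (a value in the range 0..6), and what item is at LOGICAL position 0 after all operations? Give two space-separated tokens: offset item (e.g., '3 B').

After op 1 (swap(5, 3)): offset=0, physical=[A,B,C,F,E,D,G], logical=[A,B,C,F,E,D,G]
After op 2 (replace(4, 'i')): offset=0, physical=[A,B,C,F,i,D,G], logical=[A,B,C,F,i,D,G]
After op 3 (swap(3, 2)): offset=0, physical=[A,B,F,C,i,D,G], logical=[A,B,F,C,i,D,G]
After op 4 (rotate(+1)): offset=1, physical=[A,B,F,C,i,D,G], logical=[B,F,C,i,D,G,A]
After op 5 (replace(4, 'g')): offset=1, physical=[A,B,F,C,i,g,G], logical=[B,F,C,i,g,G,A]
After op 6 (rotate(-1)): offset=0, physical=[A,B,F,C,i,g,G], logical=[A,B,F,C,i,g,G]

Answer: 0 A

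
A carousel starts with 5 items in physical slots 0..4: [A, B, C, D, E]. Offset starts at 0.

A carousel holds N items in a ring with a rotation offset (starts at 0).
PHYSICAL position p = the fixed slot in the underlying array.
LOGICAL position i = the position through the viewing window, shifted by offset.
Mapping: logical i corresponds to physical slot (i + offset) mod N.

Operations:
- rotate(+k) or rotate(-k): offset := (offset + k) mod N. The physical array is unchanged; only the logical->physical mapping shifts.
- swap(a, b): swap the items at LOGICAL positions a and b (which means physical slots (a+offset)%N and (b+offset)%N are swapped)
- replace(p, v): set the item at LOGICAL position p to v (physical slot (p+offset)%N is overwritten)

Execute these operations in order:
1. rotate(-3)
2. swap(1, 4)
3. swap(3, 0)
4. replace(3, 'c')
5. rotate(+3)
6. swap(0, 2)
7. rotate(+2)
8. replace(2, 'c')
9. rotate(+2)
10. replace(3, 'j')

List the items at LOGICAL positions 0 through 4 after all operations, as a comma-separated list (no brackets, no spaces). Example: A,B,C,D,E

After op 1 (rotate(-3)): offset=2, physical=[A,B,C,D,E], logical=[C,D,E,A,B]
After op 2 (swap(1, 4)): offset=2, physical=[A,D,C,B,E], logical=[C,B,E,A,D]
After op 3 (swap(3, 0)): offset=2, physical=[C,D,A,B,E], logical=[A,B,E,C,D]
After op 4 (replace(3, 'c')): offset=2, physical=[c,D,A,B,E], logical=[A,B,E,c,D]
After op 5 (rotate(+3)): offset=0, physical=[c,D,A,B,E], logical=[c,D,A,B,E]
After op 6 (swap(0, 2)): offset=0, physical=[A,D,c,B,E], logical=[A,D,c,B,E]
After op 7 (rotate(+2)): offset=2, physical=[A,D,c,B,E], logical=[c,B,E,A,D]
After op 8 (replace(2, 'c')): offset=2, physical=[A,D,c,B,c], logical=[c,B,c,A,D]
After op 9 (rotate(+2)): offset=4, physical=[A,D,c,B,c], logical=[c,A,D,c,B]
After op 10 (replace(3, 'j')): offset=4, physical=[A,D,j,B,c], logical=[c,A,D,j,B]

Answer: c,A,D,j,B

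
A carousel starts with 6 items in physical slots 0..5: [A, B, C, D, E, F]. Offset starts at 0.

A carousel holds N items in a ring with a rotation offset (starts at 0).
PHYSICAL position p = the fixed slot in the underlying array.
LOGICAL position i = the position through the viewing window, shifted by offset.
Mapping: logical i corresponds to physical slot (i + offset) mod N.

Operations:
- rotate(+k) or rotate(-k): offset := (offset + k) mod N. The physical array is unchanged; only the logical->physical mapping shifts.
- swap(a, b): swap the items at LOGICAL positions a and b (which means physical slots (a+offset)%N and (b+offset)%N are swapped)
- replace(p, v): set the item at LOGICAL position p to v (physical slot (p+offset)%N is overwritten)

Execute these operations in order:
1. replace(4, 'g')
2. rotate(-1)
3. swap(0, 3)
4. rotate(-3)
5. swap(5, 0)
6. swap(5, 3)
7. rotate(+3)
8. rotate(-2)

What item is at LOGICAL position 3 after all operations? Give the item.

Answer: A

Derivation:
After op 1 (replace(4, 'g')): offset=0, physical=[A,B,C,D,g,F], logical=[A,B,C,D,g,F]
After op 2 (rotate(-1)): offset=5, physical=[A,B,C,D,g,F], logical=[F,A,B,C,D,g]
After op 3 (swap(0, 3)): offset=5, physical=[A,B,F,D,g,C], logical=[C,A,B,F,D,g]
After op 4 (rotate(-3)): offset=2, physical=[A,B,F,D,g,C], logical=[F,D,g,C,A,B]
After op 5 (swap(5, 0)): offset=2, physical=[A,F,B,D,g,C], logical=[B,D,g,C,A,F]
After op 6 (swap(5, 3)): offset=2, physical=[A,C,B,D,g,F], logical=[B,D,g,F,A,C]
After op 7 (rotate(+3)): offset=5, physical=[A,C,B,D,g,F], logical=[F,A,C,B,D,g]
After op 8 (rotate(-2)): offset=3, physical=[A,C,B,D,g,F], logical=[D,g,F,A,C,B]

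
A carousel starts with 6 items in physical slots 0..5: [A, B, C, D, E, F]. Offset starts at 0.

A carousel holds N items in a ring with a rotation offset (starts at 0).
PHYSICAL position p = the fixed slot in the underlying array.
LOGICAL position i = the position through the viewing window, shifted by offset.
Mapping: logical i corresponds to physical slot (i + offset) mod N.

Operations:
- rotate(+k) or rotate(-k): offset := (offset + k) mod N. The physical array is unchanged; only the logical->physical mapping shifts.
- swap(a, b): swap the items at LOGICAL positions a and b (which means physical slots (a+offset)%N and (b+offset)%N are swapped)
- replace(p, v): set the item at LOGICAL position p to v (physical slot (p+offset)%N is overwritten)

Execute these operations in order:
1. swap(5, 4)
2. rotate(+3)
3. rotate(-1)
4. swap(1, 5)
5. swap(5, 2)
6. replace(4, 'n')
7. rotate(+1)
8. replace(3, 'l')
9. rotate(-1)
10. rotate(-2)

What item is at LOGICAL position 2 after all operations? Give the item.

Answer: C

Derivation:
After op 1 (swap(5, 4)): offset=0, physical=[A,B,C,D,F,E], logical=[A,B,C,D,F,E]
After op 2 (rotate(+3)): offset=3, physical=[A,B,C,D,F,E], logical=[D,F,E,A,B,C]
After op 3 (rotate(-1)): offset=2, physical=[A,B,C,D,F,E], logical=[C,D,F,E,A,B]
After op 4 (swap(1, 5)): offset=2, physical=[A,D,C,B,F,E], logical=[C,B,F,E,A,D]
After op 5 (swap(5, 2)): offset=2, physical=[A,F,C,B,D,E], logical=[C,B,D,E,A,F]
After op 6 (replace(4, 'n')): offset=2, physical=[n,F,C,B,D,E], logical=[C,B,D,E,n,F]
After op 7 (rotate(+1)): offset=3, physical=[n,F,C,B,D,E], logical=[B,D,E,n,F,C]
After op 8 (replace(3, 'l')): offset=3, physical=[l,F,C,B,D,E], logical=[B,D,E,l,F,C]
After op 9 (rotate(-1)): offset=2, physical=[l,F,C,B,D,E], logical=[C,B,D,E,l,F]
After op 10 (rotate(-2)): offset=0, physical=[l,F,C,B,D,E], logical=[l,F,C,B,D,E]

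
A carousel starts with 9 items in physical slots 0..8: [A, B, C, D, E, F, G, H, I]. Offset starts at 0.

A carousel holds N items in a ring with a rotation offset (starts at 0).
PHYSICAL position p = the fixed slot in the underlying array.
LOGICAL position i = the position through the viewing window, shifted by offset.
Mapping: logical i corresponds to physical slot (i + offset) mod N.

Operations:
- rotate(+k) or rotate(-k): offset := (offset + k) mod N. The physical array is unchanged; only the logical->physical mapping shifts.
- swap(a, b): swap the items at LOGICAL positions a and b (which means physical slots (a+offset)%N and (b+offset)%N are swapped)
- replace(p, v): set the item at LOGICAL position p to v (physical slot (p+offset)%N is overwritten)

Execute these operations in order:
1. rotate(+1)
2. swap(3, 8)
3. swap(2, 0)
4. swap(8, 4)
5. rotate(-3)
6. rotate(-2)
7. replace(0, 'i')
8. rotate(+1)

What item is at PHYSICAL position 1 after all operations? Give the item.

After op 1 (rotate(+1)): offset=1, physical=[A,B,C,D,E,F,G,H,I], logical=[B,C,D,E,F,G,H,I,A]
After op 2 (swap(3, 8)): offset=1, physical=[E,B,C,D,A,F,G,H,I], logical=[B,C,D,A,F,G,H,I,E]
After op 3 (swap(2, 0)): offset=1, physical=[E,D,C,B,A,F,G,H,I], logical=[D,C,B,A,F,G,H,I,E]
After op 4 (swap(8, 4)): offset=1, physical=[F,D,C,B,A,E,G,H,I], logical=[D,C,B,A,E,G,H,I,F]
After op 5 (rotate(-3)): offset=7, physical=[F,D,C,B,A,E,G,H,I], logical=[H,I,F,D,C,B,A,E,G]
After op 6 (rotate(-2)): offset=5, physical=[F,D,C,B,A,E,G,H,I], logical=[E,G,H,I,F,D,C,B,A]
After op 7 (replace(0, 'i')): offset=5, physical=[F,D,C,B,A,i,G,H,I], logical=[i,G,H,I,F,D,C,B,A]
After op 8 (rotate(+1)): offset=6, physical=[F,D,C,B,A,i,G,H,I], logical=[G,H,I,F,D,C,B,A,i]

Answer: D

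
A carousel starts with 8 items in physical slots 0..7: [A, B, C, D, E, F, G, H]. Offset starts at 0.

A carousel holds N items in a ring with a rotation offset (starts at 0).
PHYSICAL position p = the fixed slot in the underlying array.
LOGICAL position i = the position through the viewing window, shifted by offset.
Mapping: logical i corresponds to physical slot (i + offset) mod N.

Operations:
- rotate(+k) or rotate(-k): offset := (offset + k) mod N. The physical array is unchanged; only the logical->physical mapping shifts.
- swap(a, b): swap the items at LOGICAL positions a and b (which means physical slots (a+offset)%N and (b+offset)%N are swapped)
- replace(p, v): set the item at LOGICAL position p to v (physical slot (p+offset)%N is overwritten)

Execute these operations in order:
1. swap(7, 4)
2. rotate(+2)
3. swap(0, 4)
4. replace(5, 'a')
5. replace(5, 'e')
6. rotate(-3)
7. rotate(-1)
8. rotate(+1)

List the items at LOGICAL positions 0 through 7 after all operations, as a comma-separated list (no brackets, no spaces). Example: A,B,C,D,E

Answer: e,A,B,G,D,H,F,C

Derivation:
After op 1 (swap(7, 4)): offset=0, physical=[A,B,C,D,H,F,G,E], logical=[A,B,C,D,H,F,G,E]
After op 2 (rotate(+2)): offset=2, physical=[A,B,C,D,H,F,G,E], logical=[C,D,H,F,G,E,A,B]
After op 3 (swap(0, 4)): offset=2, physical=[A,B,G,D,H,F,C,E], logical=[G,D,H,F,C,E,A,B]
After op 4 (replace(5, 'a')): offset=2, physical=[A,B,G,D,H,F,C,a], logical=[G,D,H,F,C,a,A,B]
After op 5 (replace(5, 'e')): offset=2, physical=[A,B,G,D,H,F,C,e], logical=[G,D,H,F,C,e,A,B]
After op 6 (rotate(-3)): offset=7, physical=[A,B,G,D,H,F,C,e], logical=[e,A,B,G,D,H,F,C]
After op 7 (rotate(-1)): offset=6, physical=[A,B,G,D,H,F,C,e], logical=[C,e,A,B,G,D,H,F]
After op 8 (rotate(+1)): offset=7, physical=[A,B,G,D,H,F,C,e], logical=[e,A,B,G,D,H,F,C]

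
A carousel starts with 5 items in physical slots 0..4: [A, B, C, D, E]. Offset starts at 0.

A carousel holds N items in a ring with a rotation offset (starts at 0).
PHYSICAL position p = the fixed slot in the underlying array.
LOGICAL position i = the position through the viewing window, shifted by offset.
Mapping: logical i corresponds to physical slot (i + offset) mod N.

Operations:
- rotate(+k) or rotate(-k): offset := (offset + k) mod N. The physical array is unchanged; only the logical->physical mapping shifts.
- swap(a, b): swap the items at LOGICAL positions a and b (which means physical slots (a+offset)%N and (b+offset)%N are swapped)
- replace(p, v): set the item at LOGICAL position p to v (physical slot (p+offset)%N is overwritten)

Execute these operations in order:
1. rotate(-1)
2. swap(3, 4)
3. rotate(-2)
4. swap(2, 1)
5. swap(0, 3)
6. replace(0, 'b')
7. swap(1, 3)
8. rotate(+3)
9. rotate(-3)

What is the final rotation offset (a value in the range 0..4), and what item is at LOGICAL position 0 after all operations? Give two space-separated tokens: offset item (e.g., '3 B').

After op 1 (rotate(-1)): offset=4, physical=[A,B,C,D,E], logical=[E,A,B,C,D]
After op 2 (swap(3, 4)): offset=4, physical=[A,B,D,C,E], logical=[E,A,B,D,C]
After op 3 (rotate(-2)): offset=2, physical=[A,B,D,C,E], logical=[D,C,E,A,B]
After op 4 (swap(2, 1)): offset=2, physical=[A,B,D,E,C], logical=[D,E,C,A,B]
After op 5 (swap(0, 3)): offset=2, physical=[D,B,A,E,C], logical=[A,E,C,D,B]
After op 6 (replace(0, 'b')): offset=2, physical=[D,B,b,E,C], logical=[b,E,C,D,B]
After op 7 (swap(1, 3)): offset=2, physical=[E,B,b,D,C], logical=[b,D,C,E,B]
After op 8 (rotate(+3)): offset=0, physical=[E,B,b,D,C], logical=[E,B,b,D,C]
After op 9 (rotate(-3)): offset=2, physical=[E,B,b,D,C], logical=[b,D,C,E,B]

Answer: 2 b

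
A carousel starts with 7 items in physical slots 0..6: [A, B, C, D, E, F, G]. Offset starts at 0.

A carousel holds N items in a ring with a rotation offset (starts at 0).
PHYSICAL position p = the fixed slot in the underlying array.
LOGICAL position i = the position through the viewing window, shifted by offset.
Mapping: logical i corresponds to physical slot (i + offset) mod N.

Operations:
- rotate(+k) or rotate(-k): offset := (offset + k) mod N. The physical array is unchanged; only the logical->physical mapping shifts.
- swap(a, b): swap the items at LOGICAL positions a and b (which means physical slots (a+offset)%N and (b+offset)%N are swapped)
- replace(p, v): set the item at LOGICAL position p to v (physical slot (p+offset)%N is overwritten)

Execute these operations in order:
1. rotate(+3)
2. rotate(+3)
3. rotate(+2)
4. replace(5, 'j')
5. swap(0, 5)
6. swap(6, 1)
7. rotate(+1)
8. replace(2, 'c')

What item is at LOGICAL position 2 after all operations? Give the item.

After op 1 (rotate(+3)): offset=3, physical=[A,B,C,D,E,F,G], logical=[D,E,F,G,A,B,C]
After op 2 (rotate(+3)): offset=6, physical=[A,B,C,D,E,F,G], logical=[G,A,B,C,D,E,F]
After op 3 (rotate(+2)): offset=1, physical=[A,B,C,D,E,F,G], logical=[B,C,D,E,F,G,A]
After op 4 (replace(5, 'j')): offset=1, physical=[A,B,C,D,E,F,j], logical=[B,C,D,E,F,j,A]
After op 5 (swap(0, 5)): offset=1, physical=[A,j,C,D,E,F,B], logical=[j,C,D,E,F,B,A]
After op 6 (swap(6, 1)): offset=1, physical=[C,j,A,D,E,F,B], logical=[j,A,D,E,F,B,C]
After op 7 (rotate(+1)): offset=2, physical=[C,j,A,D,E,F,B], logical=[A,D,E,F,B,C,j]
After op 8 (replace(2, 'c')): offset=2, physical=[C,j,A,D,c,F,B], logical=[A,D,c,F,B,C,j]

Answer: c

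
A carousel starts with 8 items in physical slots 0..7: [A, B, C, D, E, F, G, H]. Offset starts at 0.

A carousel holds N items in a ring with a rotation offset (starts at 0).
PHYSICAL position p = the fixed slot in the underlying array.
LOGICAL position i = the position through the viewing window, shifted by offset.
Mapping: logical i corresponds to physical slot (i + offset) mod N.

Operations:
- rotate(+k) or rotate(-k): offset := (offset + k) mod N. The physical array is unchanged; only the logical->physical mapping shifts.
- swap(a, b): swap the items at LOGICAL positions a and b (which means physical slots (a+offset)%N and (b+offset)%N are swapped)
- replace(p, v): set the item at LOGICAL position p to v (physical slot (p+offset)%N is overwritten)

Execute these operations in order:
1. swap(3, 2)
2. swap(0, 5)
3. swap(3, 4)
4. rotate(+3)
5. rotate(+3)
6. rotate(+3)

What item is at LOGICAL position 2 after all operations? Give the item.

After op 1 (swap(3, 2)): offset=0, physical=[A,B,D,C,E,F,G,H], logical=[A,B,D,C,E,F,G,H]
After op 2 (swap(0, 5)): offset=0, physical=[F,B,D,C,E,A,G,H], logical=[F,B,D,C,E,A,G,H]
After op 3 (swap(3, 4)): offset=0, physical=[F,B,D,E,C,A,G,H], logical=[F,B,D,E,C,A,G,H]
After op 4 (rotate(+3)): offset=3, physical=[F,B,D,E,C,A,G,H], logical=[E,C,A,G,H,F,B,D]
After op 5 (rotate(+3)): offset=6, physical=[F,B,D,E,C,A,G,H], logical=[G,H,F,B,D,E,C,A]
After op 6 (rotate(+3)): offset=1, physical=[F,B,D,E,C,A,G,H], logical=[B,D,E,C,A,G,H,F]

Answer: E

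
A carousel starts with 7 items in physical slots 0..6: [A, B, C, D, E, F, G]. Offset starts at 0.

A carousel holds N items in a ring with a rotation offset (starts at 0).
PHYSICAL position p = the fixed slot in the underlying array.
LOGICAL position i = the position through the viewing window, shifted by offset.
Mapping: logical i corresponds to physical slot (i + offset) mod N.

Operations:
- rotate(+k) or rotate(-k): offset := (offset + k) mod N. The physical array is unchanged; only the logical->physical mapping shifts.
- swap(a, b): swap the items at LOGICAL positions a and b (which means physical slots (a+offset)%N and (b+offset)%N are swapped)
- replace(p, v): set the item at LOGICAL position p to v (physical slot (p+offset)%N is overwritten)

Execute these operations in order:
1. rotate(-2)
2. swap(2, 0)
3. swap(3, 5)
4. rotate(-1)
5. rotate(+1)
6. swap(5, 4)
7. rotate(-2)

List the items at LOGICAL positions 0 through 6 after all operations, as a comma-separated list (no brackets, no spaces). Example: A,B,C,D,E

Answer: C,E,A,G,F,D,B

Derivation:
After op 1 (rotate(-2)): offset=5, physical=[A,B,C,D,E,F,G], logical=[F,G,A,B,C,D,E]
After op 2 (swap(2, 0)): offset=5, physical=[F,B,C,D,E,A,G], logical=[A,G,F,B,C,D,E]
After op 3 (swap(3, 5)): offset=5, physical=[F,D,C,B,E,A,G], logical=[A,G,F,D,C,B,E]
After op 4 (rotate(-1)): offset=4, physical=[F,D,C,B,E,A,G], logical=[E,A,G,F,D,C,B]
After op 5 (rotate(+1)): offset=5, physical=[F,D,C,B,E,A,G], logical=[A,G,F,D,C,B,E]
After op 6 (swap(5, 4)): offset=5, physical=[F,D,B,C,E,A,G], logical=[A,G,F,D,B,C,E]
After op 7 (rotate(-2)): offset=3, physical=[F,D,B,C,E,A,G], logical=[C,E,A,G,F,D,B]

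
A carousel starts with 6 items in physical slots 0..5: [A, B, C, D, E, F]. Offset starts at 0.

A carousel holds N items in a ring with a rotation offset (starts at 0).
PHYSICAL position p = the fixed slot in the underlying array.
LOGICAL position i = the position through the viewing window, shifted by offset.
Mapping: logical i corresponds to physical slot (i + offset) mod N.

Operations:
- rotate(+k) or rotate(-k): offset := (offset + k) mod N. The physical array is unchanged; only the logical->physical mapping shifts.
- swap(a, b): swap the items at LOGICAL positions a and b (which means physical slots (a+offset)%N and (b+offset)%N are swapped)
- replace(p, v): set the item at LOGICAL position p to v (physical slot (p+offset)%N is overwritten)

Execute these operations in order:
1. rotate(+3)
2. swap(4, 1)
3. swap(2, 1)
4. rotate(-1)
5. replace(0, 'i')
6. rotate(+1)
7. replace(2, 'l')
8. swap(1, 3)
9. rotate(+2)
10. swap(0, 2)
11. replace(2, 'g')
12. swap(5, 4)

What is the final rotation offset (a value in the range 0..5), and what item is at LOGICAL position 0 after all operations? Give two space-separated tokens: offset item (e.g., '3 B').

Answer: 5 E

Derivation:
After op 1 (rotate(+3)): offset=3, physical=[A,B,C,D,E,F], logical=[D,E,F,A,B,C]
After op 2 (swap(4, 1)): offset=3, physical=[A,E,C,D,B,F], logical=[D,B,F,A,E,C]
After op 3 (swap(2, 1)): offset=3, physical=[A,E,C,D,F,B], logical=[D,F,B,A,E,C]
After op 4 (rotate(-1)): offset=2, physical=[A,E,C,D,F,B], logical=[C,D,F,B,A,E]
After op 5 (replace(0, 'i')): offset=2, physical=[A,E,i,D,F,B], logical=[i,D,F,B,A,E]
After op 6 (rotate(+1)): offset=3, physical=[A,E,i,D,F,B], logical=[D,F,B,A,E,i]
After op 7 (replace(2, 'l')): offset=3, physical=[A,E,i,D,F,l], logical=[D,F,l,A,E,i]
After op 8 (swap(1, 3)): offset=3, physical=[F,E,i,D,A,l], logical=[D,A,l,F,E,i]
After op 9 (rotate(+2)): offset=5, physical=[F,E,i,D,A,l], logical=[l,F,E,i,D,A]
After op 10 (swap(0, 2)): offset=5, physical=[F,l,i,D,A,E], logical=[E,F,l,i,D,A]
After op 11 (replace(2, 'g')): offset=5, physical=[F,g,i,D,A,E], logical=[E,F,g,i,D,A]
After op 12 (swap(5, 4)): offset=5, physical=[F,g,i,A,D,E], logical=[E,F,g,i,A,D]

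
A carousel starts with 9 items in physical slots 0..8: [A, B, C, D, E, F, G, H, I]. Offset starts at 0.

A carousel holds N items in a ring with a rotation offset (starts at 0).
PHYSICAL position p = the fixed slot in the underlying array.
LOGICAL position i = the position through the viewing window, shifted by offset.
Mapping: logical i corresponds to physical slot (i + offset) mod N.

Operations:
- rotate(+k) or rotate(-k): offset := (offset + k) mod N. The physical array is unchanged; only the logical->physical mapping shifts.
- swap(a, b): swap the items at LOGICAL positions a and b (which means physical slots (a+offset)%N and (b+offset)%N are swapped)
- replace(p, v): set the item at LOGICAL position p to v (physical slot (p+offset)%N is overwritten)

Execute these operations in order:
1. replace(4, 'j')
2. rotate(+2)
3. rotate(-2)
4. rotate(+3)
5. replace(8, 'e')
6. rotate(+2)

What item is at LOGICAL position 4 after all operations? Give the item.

Answer: A

Derivation:
After op 1 (replace(4, 'j')): offset=0, physical=[A,B,C,D,j,F,G,H,I], logical=[A,B,C,D,j,F,G,H,I]
After op 2 (rotate(+2)): offset=2, physical=[A,B,C,D,j,F,G,H,I], logical=[C,D,j,F,G,H,I,A,B]
After op 3 (rotate(-2)): offset=0, physical=[A,B,C,D,j,F,G,H,I], logical=[A,B,C,D,j,F,G,H,I]
After op 4 (rotate(+3)): offset=3, physical=[A,B,C,D,j,F,G,H,I], logical=[D,j,F,G,H,I,A,B,C]
After op 5 (replace(8, 'e')): offset=3, physical=[A,B,e,D,j,F,G,H,I], logical=[D,j,F,G,H,I,A,B,e]
After op 6 (rotate(+2)): offset=5, physical=[A,B,e,D,j,F,G,H,I], logical=[F,G,H,I,A,B,e,D,j]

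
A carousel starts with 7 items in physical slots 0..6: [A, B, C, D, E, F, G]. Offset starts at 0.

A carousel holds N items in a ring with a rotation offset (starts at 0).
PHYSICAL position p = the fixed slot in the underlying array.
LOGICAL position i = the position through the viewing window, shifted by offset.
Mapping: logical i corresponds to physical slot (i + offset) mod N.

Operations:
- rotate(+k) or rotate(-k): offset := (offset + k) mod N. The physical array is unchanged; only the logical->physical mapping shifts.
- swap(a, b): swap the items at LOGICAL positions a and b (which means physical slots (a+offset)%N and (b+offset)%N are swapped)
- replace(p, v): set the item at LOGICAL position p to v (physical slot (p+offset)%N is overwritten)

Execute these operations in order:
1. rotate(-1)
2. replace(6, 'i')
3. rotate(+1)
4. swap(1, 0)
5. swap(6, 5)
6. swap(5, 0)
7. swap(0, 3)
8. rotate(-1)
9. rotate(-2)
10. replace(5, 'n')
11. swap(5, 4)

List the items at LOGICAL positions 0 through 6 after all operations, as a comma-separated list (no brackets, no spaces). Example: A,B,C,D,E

After op 1 (rotate(-1)): offset=6, physical=[A,B,C,D,E,F,G], logical=[G,A,B,C,D,E,F]
After op 2 (replace(6, 'i')): offset=6, physical=[A,B,C,D,E,i,G], logical=[G,A,B,C,D,E,i]
After op 3 (rotate(+1)): offset=0, physical=[A,B,C,D,E,i,G], logical=[A,B,C,D,E,i,G]
After op 4 (swap(1, 0)): offset=0, physical=[B,A,C,D,E,i,G], logical=[B,A,C,D,E,i,G]
After op 5 (swap(6, 5)): offset=0, physical=[B,A,C,D,E,G,i], logical=[B,A,C,D,E,G,i]
After op 6 (swap(5, 0)): offset=0, physical=[G,A,C,D,E,B,i], logical=[G,A,C,D,E,B,i]
After op 7 (swap(0, 3)): offset=0, physical=[D,A,C,G,E,B,i], logical=[D,A,C,G,E,B,i]
After op 8 (rotate(-1)): offset=6, physical=[D,A,C,G,E,B,i], logical=[i,D,A,C,G,E,B]
After op 9 (rotate(-2)): offset=4, physical=[D,A,C,G,E,B,i], logical=[E,B,i,D,A,C,G]
After op 10 (replace(5, 'n')): offset=4, physical=[D,A,n,G,E,B,i], logical=[E,B,i,D,A,n,G]
After op 11 (swap(5, 4)): offset=4, physical=[D,n,A,G,E,B,i], logical=[E,B,i,D,n,A,G]

Answer: E,B,i,D,n,A,G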